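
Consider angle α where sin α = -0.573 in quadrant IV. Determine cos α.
cos α = √(1 - sin²α) = 0.8196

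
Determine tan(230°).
tan(230°) = 1.192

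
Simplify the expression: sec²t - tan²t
sec²t - tan²t = 1 (using Pythagorean identity)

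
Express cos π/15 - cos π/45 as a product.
cos π/15 - cos π/45 = -2 sin(2π/45) sin(π/45)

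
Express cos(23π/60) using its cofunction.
cos(23π/60) = sin(π/2 - 23π/60) = sin(7π/60)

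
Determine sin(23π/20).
sin(23π/20) = -0.454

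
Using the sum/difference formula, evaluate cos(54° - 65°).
cos(54° - 65°) = cos 54° cos 65° + sin 54° sin 65° = 0.9816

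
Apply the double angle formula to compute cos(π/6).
cos(π/6) = cos²π/12 - sin²π/12 = √3/2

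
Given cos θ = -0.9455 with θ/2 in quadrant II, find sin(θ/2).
sin(θ/2) = ±√((1 - cos θ)/2); positive since θ/2 ∈ QII, so sin(θ/2) = 0.9863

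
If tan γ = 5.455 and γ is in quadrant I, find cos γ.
cos γ = 0.1803 (using tan²γ + 1 = sec²γ)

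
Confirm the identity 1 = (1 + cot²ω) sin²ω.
RHS = csc²ω · sin²ω = (1/sin²ω) · sin²ω = 1 = LHS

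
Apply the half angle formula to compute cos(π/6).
cos(π/6) = √((1 + cos π/3)/2) = √3/2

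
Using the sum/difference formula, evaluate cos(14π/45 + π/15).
cos(14π/45 + π/15) = cos 14π/45 cos π/15 - sin 14π/45 sin π/15 = 0.3746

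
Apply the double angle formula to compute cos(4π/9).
cos(4π/9) = cos²2π/9 - sin²2π/9 = 0.1736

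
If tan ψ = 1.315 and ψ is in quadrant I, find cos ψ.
cos ψ = 0.6053 (using tan²ψ + 1 = sec²ψ)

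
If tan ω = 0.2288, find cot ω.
cot ω = 1/tan ω = 4.371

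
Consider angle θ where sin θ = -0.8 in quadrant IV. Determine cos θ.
cos θ = √(1 - sin²θ) = 0.6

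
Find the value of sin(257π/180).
sin(257π/180) = -0.9744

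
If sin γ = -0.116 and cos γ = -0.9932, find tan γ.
tan γ = sin γ / cos γ = 0.1168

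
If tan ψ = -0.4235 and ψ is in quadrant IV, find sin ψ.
sin ψ = -0.39 (using tan²ψ + 1 = sec²ψ)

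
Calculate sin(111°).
sin(111°) = 0.9336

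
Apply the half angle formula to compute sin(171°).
sin(171°) = √((1 - cos 342°)/2) = 0.1564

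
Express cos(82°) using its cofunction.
cos(82°) = sin(90° - 82°) = sin(8°)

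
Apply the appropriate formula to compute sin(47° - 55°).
sin(47° - 55°) = sin 47° cos 55° - cos 47° sin 55° = -0.1392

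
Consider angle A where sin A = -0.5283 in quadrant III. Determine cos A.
cos A = ±√(1 - sin²A) = -0.8491 (negative in QIII)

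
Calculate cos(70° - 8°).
cos(70° - 8°) = cos 70° cos 8° + sin 70° sin 8° = 0.4695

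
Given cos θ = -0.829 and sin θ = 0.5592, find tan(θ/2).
tan(θ/2) = sin θ / (1 + cos θ) = 3.27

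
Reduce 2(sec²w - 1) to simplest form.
2(sec²w - 1) = 2(tan²w) (using Pythagorean identity)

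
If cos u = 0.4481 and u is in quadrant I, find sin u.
sin u = 0.894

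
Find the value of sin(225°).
sin(225°) = -√2/2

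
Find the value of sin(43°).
sin(43°) = 0.682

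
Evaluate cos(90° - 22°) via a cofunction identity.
cos(90° - 22°) = sin(22°) = 0.3746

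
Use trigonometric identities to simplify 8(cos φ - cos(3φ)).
8(cos φ - cos(3φ)) = 8(2 sin(2φ) sin φ) (using Sum-to-product)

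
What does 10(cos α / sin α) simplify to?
10(cos α / sin α) = 10(cot α) (using Quotient identity)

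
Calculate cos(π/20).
cos(π/20) = 0.9877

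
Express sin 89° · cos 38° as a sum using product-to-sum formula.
sin 89° cos 38° = (1/2)[sin(89°+38°) + sin(89°-38°)]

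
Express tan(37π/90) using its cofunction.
tan(37π/90) = cot(π/2 - 37π/90) = cot(4π/45)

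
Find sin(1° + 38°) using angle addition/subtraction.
sin(1° + 38°) = sin 1° cos 38° + cos 1° sin 38° = 0.6293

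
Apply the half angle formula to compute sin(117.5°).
sin(117.5°) = √((1 - cos 235°)/2) = 0.887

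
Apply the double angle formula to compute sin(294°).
sin(294°) = 2 sin 147° cos 147° = -0.9135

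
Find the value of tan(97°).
tan(97°) = -8.144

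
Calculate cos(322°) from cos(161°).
cos(322°) = 1 - 2sin²161° = 0.788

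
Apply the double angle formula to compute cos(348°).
cos(348°) = cos²174° - sin²174° = 0.9781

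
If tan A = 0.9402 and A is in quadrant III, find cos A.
cos A = -0.7286 (using tan²A + 1 = sec²A)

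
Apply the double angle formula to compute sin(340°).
sin(340°) = 2 sin 170° cos 170° = -0.342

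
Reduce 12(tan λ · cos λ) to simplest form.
12(tan λ · cos λ) = 12(sin λ) (using Quotient identity)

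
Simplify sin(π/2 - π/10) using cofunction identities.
sin(π/2 - π/10) = cos(π/10)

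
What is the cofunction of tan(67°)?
tan(67°) = cot(90° - 67°) = cot(23°)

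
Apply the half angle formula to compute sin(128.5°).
sin(128.5°) = √((1 - cos 257°)/2) = 0.7826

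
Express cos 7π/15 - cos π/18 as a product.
cos 7π/15 - cos π/18 = -2 sin(47π/180) sin(37π/180)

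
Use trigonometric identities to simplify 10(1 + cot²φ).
10(1 + cot²φ) = 10(csc²φ) (using Pythagorean identity)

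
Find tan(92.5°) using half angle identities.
tan(92.5°) = sin 185° / (1 + cos 185°) = -22.9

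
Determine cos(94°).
cos(94°) = -0.06976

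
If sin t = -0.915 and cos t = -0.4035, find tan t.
tan t = sin t / cos t = 2.268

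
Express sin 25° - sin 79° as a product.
sin 25° - sin 79° = 2 cos(52°) sin(-27°)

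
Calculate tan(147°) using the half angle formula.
tan(147°) = sin 294° / (1 + cos 294°) = -0.6494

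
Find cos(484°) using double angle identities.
cos(484°) = cos²242° - sin²242° = -0.5592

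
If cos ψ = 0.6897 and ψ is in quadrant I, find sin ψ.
sin ψ = 0.7241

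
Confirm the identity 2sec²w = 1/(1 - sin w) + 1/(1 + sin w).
RHS = [(1 + sin w) + (1 - sin w)] / [(1 - sin w)(1 + sin w)] = 2/(1 - sin²w) = 2/cos²w = 2sec²w = LHS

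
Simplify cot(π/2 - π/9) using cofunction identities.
cot(π/2 - π/9) = tan(π/9)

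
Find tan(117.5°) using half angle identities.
tan(117.5°) = sin 235° / (1 + cos 235°) = -1.921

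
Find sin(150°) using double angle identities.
sin(150°) = 2 sin 75° cos 75° = 1/2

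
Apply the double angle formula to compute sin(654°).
sin(654°) = 2 sin 327° cos 327° = -0.9135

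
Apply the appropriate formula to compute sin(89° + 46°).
sin(89° + 46°) = sin 89° cos 46° + cos 89° sin 46° = √2/2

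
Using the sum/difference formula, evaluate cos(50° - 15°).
cos(50° - 15°) = cos 50° cos 15° + sin 50° sin 15° = 0.8192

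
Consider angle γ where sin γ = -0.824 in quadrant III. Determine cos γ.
cos γ = ±√(1 - sin²γ) = -0.5666 (negative in QIII)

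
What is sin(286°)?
sin(286°) = -0.9613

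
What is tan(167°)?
tan(167°) = -0.2309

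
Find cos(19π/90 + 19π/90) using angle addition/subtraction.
cos(19π/90 + 19π/90) = cos 19π/90 cos 19π/90 - sin 19π/90 sin 19π/90 = 0.2419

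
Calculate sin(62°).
sin(62°) = 0.8829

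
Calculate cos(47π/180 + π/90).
cos(47π/180 + π/90) = cos 47π/180 cos π/90 - sin 47π/180 sin π/90 = 0.6561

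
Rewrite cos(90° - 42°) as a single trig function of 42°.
cos(90° - 42°) = sin(42°)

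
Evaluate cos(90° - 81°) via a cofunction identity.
cos(90° - 81°) = sin(81°) = 0.9877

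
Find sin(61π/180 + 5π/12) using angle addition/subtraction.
sin(61π/180 + 5π/12) = sin 61π/180 cos 5π/12 + cos 61π/180 sin 5π/12 = 0.6947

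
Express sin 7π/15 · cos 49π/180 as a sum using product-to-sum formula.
sin 7π/15 cos 49π/180 = (1/2)[sin(7π/15+49π/180) + sin(7π/15-49π/180)]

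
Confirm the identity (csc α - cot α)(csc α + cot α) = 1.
LHS = csc²α - cot²α = (1 + cot²α) - cot²α = 1 = RHS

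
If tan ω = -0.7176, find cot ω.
cot ω = 1/tan ω = -1.394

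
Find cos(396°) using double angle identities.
cos(396°) = cos²198° - sin²198° = 0.809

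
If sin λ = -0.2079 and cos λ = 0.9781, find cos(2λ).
cos(2λ) = cos²λ - sin²λ = 0.9135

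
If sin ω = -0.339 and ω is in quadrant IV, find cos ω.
cos ω = 0.9408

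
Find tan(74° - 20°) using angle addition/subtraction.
tan(74° - 20°) = (tan 74° - tan 20°)/(1 + tan 74° tan 20°) = 1.376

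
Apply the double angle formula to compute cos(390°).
cos(390°) = cos²195° - sin²195° = √3/2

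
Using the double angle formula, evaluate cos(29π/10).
cos(29π/10) = cos²29π/20 - sin²29π/20 = -0.9511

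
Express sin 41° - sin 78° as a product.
sin 41° - sin 78° = 2 cos(59.5°) sin(-18.5°)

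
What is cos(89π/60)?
cos(89π/60) = -0.05234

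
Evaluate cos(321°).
cos(321°) = 0.7771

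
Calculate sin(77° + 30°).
sin(77° + 30°) = sin 77° cos 30° + cos 77° sin 30° = 0.9563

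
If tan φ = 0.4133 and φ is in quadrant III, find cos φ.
cos φ = -0.9242 (using tan²φ + 1 = sec²φ)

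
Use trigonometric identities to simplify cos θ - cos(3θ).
cos θ - cos(3θ) = 2 sin(2θ) sin θ (using Sum-to-product)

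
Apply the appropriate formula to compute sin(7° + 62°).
sin(7° + 62°) = sin 7° cos 62° + cos 7° sin 62° = 0.9336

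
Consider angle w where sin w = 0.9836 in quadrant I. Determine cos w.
cos w = √(1 - sin²w) = 0.1804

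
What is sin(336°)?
sin(336°) = -0.4067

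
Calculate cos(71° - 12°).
cos(71° - 12°) = cos 71° cos 12° + sin 71° sin 12° = 0.515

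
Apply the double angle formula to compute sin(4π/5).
sin(4π/5) = 2 sin 2π/5 cos 2π/5 = 0.5878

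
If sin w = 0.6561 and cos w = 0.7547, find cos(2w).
cos(2w) = cos²w - sin²w = 0.1391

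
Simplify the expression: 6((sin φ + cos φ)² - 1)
6((sin φ + cos φ)² - 1) = 6(sin(2φ)) (using Pythagorean + double angle)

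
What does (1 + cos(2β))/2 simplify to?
(1 + cos(2β))/2 = cos²β (using Power reduction)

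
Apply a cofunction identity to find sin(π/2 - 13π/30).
sin(π/2 - 13π/30) = cos(13π/30) = 0.2079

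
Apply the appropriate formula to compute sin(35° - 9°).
sin(35° - 9°) = sin 35° cos 9° - cos 35° sin 9° = 0.4384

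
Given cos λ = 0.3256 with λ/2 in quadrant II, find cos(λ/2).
cos(λ/2) = ±√((1 + cos λ)/2); negative since λ/2 ∈ QII, so cos(λ/2) = -0.8141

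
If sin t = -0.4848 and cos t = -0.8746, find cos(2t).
cos(2t) = cos²t - sin²t = 0.5299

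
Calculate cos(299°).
cos(299°) = 0.4848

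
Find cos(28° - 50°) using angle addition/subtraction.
cos(28° - 50°) = cos 28° cos 50° + sin 28° sin 50° = 0.9272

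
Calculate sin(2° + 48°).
sin(2° + 48°) = sin 2° cos 48° + cos 2° sin 48° = 0.766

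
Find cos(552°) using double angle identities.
cos(552°) = cos²276° - sin²276° = -0.9781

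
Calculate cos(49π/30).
cos(49π/30) = 0.4067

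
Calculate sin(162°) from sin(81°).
sin(162°) = 2 sin 81° cos 81° = 0.309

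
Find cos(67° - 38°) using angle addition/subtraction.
cos(67° - 38°) = cos 67° cos 38° + sin 67° sin 38° = 0.8746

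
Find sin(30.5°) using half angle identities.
sin(30.5°) = √((1 - cos 61°)/2) = 0.5075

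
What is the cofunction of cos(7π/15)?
cos(7π/15) = sin(π/2 - 7π/15) = sin(π/30)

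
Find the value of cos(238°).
cos(238°) = -0.5299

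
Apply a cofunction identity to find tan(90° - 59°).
tan(90° - 59°) = cot(59°) = 0.6009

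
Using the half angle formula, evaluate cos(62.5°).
cos(62.5°) = √((1 + cos 125°)/2) = 0.4617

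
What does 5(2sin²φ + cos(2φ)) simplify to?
5(2sin²φ + cos(2φ)) = 5 (using Double angle)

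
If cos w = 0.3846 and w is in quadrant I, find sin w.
sin w = 0.9231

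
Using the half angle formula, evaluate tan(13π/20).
tan(13π/20) = sin 13π/10 / (1 + cos 13π/10) = -1.963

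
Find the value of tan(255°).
tan(255°) = 2+√3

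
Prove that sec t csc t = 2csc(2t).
RHS = 2/sin(2t) = 2/(2 sin t cos t) = 1/(sin t cos t) = (1/cos t)(1/sin t) = sec t csc t = LHS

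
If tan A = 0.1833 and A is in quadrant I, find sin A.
sin A = 0.1803 (using tan²A + 1 = sec²A)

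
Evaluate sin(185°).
sin(185°) = -0.08716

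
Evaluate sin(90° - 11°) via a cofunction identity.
sin(90° - 11°) = cos(11°) = 0.9816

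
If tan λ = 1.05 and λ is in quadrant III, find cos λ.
cos λ = -0.6897 (using tan²λ + 1 = sec²λ)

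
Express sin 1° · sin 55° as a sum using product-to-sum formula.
sin 1° sin 55° = (1/2)[cos(1°-55°) - cos(1°+55°)]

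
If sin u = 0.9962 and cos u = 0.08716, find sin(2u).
sin(2u) = 2 sin u cos u = 0.1737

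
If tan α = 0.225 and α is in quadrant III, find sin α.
sin α = -0.2195 (using tan²α + 1 = sec²α)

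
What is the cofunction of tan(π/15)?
tan(π/15) = cot(π/2 - π/15) = cot(13π/30)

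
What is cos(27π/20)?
cos(27π/20) = -0.454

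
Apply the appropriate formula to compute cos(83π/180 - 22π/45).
cos(83π/180 - 22π/45) = cos 83π/180 cos 22π/45 + sin 83π/180 sin 22π/45 = 0.9962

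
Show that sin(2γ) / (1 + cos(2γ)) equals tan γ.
LHS = 2 sin γ cos γ / (2cos²γ) = sin γ/cos γ = tan γ = RHS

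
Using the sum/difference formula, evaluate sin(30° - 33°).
sin(30° - 33°) = sin 30° cos 33° - cos 30° sin 33° = -0.05234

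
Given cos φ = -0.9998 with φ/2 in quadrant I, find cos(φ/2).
cos(φ/2) = ±√((1 + cos φ)/2); positive since φ/2 ∈ QI, so cos(φ/2) = 0.01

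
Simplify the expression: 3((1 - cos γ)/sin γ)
3((1 - cos γ)/sin γ) = 3(tan(γ/2)) (using Half angle)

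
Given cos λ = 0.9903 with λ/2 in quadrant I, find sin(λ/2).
sin(λ/2) = ±√((1 - cos λ)/2); positive since λ/2 ∈ QI, so sin(λ/2) = 0.06964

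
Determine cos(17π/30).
cos(17π/30) = -0.2079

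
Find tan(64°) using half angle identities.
tan(64°) = sin 128° / (1 + cos 128°) = 2.05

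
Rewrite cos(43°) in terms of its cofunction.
cos(43°) = sin(90° - 43°) = sin(47°)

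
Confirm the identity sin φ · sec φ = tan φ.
LHS = sin φ · (1/cos φ) = sin φ/cos φ = tan φ = RHS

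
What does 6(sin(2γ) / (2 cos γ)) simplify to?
6(sin(2γ) / (2 cos γ)) = 6(sin γ) (using Double angle)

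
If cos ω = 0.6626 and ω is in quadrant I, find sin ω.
sin ω = 0.749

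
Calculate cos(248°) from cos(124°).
cos(248°) = cos²124° - sin²124° = -0.3746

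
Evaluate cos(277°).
cos(277°) = 0.1219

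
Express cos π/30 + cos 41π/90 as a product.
cos π/30 + cos 41π/90 = 2 cos(11π/45) cos(-19π/90)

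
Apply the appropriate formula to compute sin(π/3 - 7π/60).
sin(π/3 - 7π/60) = sin π/3 cos 7π/60 - cos π/3 sin 7π/60 = 0.6293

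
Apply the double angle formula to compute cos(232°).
cos(232°) = cos²116° - sin²116° = -0.6157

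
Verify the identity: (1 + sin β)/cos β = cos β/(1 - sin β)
LHS = (1 + sin β)(1 - sin β) / (cos β(1 - sin β)) = (1 - sin²β) / (cos β(1 - sin β)) = cos²β / (cos β(1 - sin β)) = cos β/(1 - sin β) = RHS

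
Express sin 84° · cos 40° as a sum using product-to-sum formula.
sin 84° cos 40° = (1/2)[sin(84°+40°) + sin(84°-40°)]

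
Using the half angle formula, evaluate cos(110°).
cos(110°) = -√((1 + cos 220°)/2) = -0.342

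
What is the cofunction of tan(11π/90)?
tan(11π/90) = cot(π/2 - 11π/90) = cot(17π/45)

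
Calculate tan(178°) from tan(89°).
tan(178°) = 2 tan 89° / (1 - tan²89°) = -0.03492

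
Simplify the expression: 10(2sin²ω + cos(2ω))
10(2sin²ω + cos(2ω)) = 10 (using Double angle)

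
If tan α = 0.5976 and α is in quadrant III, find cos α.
cos α = -0.8584 (using tan²α + 1 = sec²α)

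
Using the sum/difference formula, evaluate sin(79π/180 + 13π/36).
sin(79π/180 + 13π/36) = sin 79π/180 cos 13π/36 + cos 79π/180 sin 13π/36 = 0.5878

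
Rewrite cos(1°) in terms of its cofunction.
cos(1°) = sin(90° - 1°) = sin(89°)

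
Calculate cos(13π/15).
cos(13π/15) = -0.9135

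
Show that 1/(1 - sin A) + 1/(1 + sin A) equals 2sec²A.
LHS = [(1 + sin A) + (1 - sin A)] / [(1 - sin A)(1 + sin A)] = 2/(1 - sin²A) = 2/cos²A = 2sec²A = RHS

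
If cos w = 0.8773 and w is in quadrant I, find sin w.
sin w = 0.4799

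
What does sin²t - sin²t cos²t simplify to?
sin²t - sin²t cos²t = sin⁴t (using Factoring)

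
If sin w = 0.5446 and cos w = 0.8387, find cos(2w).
cos(2w) = cos²w - sin²w = 0.4068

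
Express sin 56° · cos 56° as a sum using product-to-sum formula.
sin 56° cos 56° = (1/2)[sin(56°+56°) + sin(56°-56°)]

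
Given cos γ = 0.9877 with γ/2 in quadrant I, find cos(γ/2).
cos(γ/2) = ±√((1 + cos γ)/2); positive since γ/2 ∈ QI, so cos(γ/2) = 0.9969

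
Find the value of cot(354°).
cot(354°) = -9.514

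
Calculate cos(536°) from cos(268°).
cos(536°) = cos²268° - sin²268° = -0.9976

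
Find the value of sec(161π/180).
sec(161π/180) = -1.058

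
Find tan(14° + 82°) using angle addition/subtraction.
tan(14° + 82°) = (tan 14° + tan 82°)/(1 - tan 14° tan 82°) = -9.514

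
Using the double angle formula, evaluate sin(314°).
sin(314°) = 2 sin 157° cos 157° = -0.7193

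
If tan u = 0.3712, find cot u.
cot u = 1/tan u = 2.694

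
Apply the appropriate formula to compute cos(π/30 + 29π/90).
cos(π/30 + 29π/90) = cos π/30 cos 29π/90 - sin π/30 sin 29π/90 = 0.4384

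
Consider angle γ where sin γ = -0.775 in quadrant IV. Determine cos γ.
cos γ = √(1 - sin²γ) = 0.632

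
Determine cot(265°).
cot(265°) = 0.08749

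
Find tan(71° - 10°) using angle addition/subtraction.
tan(71° - 10°) = (tan 71° - tan 10°)/(1 + tan 71° tan 10°) = 1.804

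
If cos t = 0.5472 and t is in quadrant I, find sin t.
sin t = 0.837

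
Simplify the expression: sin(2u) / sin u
sin(2u) / sin u = 2 cos u (using Double angle)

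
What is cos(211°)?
cos(211°) = -0.8572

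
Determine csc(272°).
csc(272°) = -1.001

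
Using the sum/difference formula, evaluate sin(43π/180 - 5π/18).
sin(43π/180 - 5π/18) = sin 43π/180 cos 5π/18 - cos 43π/180 sin 5π/18 = -0.1219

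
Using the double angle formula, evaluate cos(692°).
cos(692°) = 1 - 2sin²346° = 0.8829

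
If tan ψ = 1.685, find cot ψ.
cot ψ = 1/tan ψ = 0.5935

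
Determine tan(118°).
tan(118°) = -1.881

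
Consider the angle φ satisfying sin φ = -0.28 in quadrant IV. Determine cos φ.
cos φ = √(1 - sin²φ) = 0.96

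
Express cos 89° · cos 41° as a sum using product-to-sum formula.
cos 89° cos 41° = (1/2)[cos(89°-41°) + cos(89°+41°)]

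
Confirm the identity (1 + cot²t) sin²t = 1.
LHS = csc²t · sin²t = (1/sin²t) · sin²t = 1 = RHS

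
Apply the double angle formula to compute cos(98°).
cos(98°) = cos²49° - sin²49° = -0.1392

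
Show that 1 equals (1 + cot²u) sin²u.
RHS = csc²u · sin²u = (1/sin²u) · sin²u = 1 = LHS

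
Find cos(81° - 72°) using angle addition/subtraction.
cos(81° - 72°) = cos 81° cos 72° + sin 81° sin 72° = 0.9877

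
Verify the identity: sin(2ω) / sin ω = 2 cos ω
LHS = 2 sin ω cos ω / sin ω = 2 cos ω = RHS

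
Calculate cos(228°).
cos(228°) = -0.6691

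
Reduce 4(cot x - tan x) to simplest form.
4(cot x - tan x) = 4(2 cot(2x)) (using Double angle)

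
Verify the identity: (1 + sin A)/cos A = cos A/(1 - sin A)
LHS = (1 + sin A)(1 - sin A) / (cos A(1 - sin A)) = (1 - sin²A) / (cos A(1 - sin A)) = cos²A / (cos A(1 - sin A)) = cos A/(1 - sin A) = RHS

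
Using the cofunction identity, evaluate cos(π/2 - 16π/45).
cos(π/2 - 16π/45) = sin(16π/45) = 0.8988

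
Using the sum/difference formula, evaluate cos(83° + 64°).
cos(83° + 64°) = cos 83° cos 64° - sin 83° sin 64° = -0.8387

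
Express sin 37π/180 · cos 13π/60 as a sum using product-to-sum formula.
sin 37π/180 cos 13π/60 = (1/2)[sin(37π/180+13π/60) + sin(37π/180-13π/60)]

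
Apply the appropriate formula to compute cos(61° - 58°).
cos(61° - 58°) = cos 61° cos 58° + sin 61° sin 58° = 0.9986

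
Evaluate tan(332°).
tan(332°) = -0.5317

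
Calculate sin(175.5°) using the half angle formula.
sin(175.5°) = √((1 - cos 351°)/2) = 0.07846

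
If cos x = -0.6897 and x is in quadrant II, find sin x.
sin x = 0.7241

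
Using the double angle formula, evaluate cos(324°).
cos(324°) = cos²162° - sin²162° = 0.809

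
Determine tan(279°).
tan(279°) = -6.314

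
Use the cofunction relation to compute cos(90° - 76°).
cos(90° - 76°) = sin(76°) = 0.9703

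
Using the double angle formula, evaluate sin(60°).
sin(60°) = 2 sin 30° cos 30° = √3/2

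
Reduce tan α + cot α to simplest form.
tan α + cot α = sec α csc α (using Quotient identities)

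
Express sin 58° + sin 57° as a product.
sin 58° + sin 57° = 2 sin(57.5°) cos(0.5°)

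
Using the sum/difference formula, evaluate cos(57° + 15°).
cos(57° + 15°) = cos 57° cos 15° - sin 57° sin 15° = 0.309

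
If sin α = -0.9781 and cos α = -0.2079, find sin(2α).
sin(2α) = 2 sin α cos α = 0.4067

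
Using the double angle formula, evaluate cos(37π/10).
cos(37π/10) = 2cos²37π/20 - 1 = 0.5878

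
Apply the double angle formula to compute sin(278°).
sin(278°) = 2 sin 139° cos 139° = -0.9903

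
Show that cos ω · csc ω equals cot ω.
LHS = cos ω · (1/sin ω) = cos ω/sin ω = cot ω = RHS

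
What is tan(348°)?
tan(348°) = -0.2126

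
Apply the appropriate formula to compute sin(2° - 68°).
sin(2° - 68°) = sin 2° cos 68° - cos 2° sin 68° = -0.9135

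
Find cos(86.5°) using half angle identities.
cos(86.5°) = √((1 + cos 173°)/2) = 0.06105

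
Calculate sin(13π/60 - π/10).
sin(13π/60 - π/10) = sin 13π/60 cos π/10 - cos 13π/60 sin π/10 = 0.3584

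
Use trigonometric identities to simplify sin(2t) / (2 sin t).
sin(2t) / (2 sin t) = cos t (using Double angle)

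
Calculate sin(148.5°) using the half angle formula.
sin(148.5°) = √((1 - cos 297°)/2) = 0.5225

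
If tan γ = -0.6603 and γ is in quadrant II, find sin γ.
sin γ = 0.551 (using tan²γ + 1 = sec²γ)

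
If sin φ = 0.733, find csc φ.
csc φ = 1/sin φ = 1.364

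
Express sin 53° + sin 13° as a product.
sin 53° + sin 13° = 2 sin(33°) cos(20°)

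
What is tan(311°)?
tan(311°) = -1.15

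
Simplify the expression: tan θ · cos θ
tan θ · cos θ = sin θ (using Quotient identity)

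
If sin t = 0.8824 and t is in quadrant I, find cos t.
cos t = 0.4705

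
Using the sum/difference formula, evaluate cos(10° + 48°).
cos(10° + 48°) = cos 10° cos 48° - sin 10° sin 48° = 0.5299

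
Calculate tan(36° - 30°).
tan(36° - 30°) = (tan 36° - tan 30°)/(1 + tan 36° tan 30°) = 0.1051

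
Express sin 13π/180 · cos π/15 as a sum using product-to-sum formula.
sin 13π/180 cos π/15 = (1/2)[sin(13π/180+π/15) + sin(13π/180-π/15)]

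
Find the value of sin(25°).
sin(25°) = 0.4226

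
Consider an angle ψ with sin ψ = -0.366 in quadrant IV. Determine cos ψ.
cos ψ = √(1 - sin²ψ) = 0.9306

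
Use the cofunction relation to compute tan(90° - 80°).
tan(90° - 80°) = cot(80°) = 0.1763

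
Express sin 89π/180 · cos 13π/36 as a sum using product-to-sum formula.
sin 89π/180 cos 13π/36 = (1/2)[sin(89π/180+13π/36) + sin(89π/180-13π/36)]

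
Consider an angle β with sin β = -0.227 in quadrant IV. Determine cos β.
cos β = √(1 - sin²β) = 0.9739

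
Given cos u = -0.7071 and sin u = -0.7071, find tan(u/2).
tan(u/2) = sin u / (1 + cos u) = -2.414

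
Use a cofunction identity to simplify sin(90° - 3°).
sin(90° - 3°) = cos(3°)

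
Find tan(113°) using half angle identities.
tan(113°) = sin 226° / (1 + cos 226°) = -2.356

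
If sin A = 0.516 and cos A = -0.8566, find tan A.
tan A = sin A / cos A = -0.6024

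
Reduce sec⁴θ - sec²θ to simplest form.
sec⁴θ - sec²θ = tan⁴θ + tan²θ (using Pythagorean)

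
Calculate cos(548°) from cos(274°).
cos(548°) = cos²274° - sin²274° = -0.9903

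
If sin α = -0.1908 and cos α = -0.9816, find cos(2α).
cos(2α) = cos²α - sin²α = 0.9271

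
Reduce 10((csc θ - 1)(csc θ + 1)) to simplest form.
10((csc θ - 1)(csc θ + 1)) = 10(cot²θ) (using Diff. of squares)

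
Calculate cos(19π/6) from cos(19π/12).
cos(19π/6) = cos²19π/12 - sin²19π/12 = -√3/2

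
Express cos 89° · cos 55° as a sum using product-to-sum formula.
cos 89° cos 55° = (1/2)[cos(89°-55°) + cos(89°+55°)]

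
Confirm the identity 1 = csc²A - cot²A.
RHS = 1/sin²A - cos²A/sin²A = (1 - cos²A)/sin²A = sin²A/sin²A = 1 = LHS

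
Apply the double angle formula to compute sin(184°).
sin(184°) = 2 sin 92° cos 92° = -0.06976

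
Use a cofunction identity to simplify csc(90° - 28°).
csc(90° - 28°) = sec(28°)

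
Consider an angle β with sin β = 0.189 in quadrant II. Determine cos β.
cos β = ±√(1 - sin²β) = -0.982 (negative in QII)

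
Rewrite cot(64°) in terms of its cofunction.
cot(64°) = tan(90° - 64°) = tan(26°)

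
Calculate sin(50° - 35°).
sin(50° - 35°) = sin 50° cos 35° - cos 50° sin 35° = (√6-√2)/4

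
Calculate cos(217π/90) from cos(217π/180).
cos(217π/90) = 2cos²217π/180 - 1 = 0.2756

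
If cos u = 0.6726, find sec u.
sec u = 1/cos u = 1.487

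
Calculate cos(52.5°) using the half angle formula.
cos(52.5°) = √((1 + cos 105°)/2) = 0.6088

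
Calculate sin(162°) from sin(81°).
sin(162°) = 2 sin 81° cos 81° = 0.309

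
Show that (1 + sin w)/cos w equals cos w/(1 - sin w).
LHS = (1 + sin w)(1 - sin w) / (cos w(1 - sin w)) = (1 - sin²w) / (cos w(1 - sin w)) = cos²w / (cos w(1 - sin w)) = cos w/(1 - sin w) = RHS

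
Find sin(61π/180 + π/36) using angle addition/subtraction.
sin(61π/180 + π/36) = sin 61π/180 cos π/36 + cos 61π/180 sin π/36 = 0.9135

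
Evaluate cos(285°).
cos(285°) = (√6-√2)/4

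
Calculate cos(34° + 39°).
cos(34° + 39°) = cos 34° cos 39° - sin 34° sin 39° = 0.2924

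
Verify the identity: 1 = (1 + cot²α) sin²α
RHS = csc²α · sin²α = (1/sin²α) · sin²α = 1 = LHS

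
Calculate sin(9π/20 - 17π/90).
sin(9π/20 - 17π/90) = sin 9π/20 cos 17π/90 - cos 9π/20 sin 17π/90 = 0.7314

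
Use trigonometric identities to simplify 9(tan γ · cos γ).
9(tan γ · cos γ) = 9(sin γ) (using Quotient identity)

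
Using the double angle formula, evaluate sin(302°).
sin(302°) = 2 sin 151° cos 151° = -0.848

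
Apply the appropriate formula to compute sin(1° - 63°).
sin(1° - 63°) = sin 1° cos 63° - cos 1° sin 63° = -0.8829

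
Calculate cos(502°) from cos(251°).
cos(502°) = cos²251° - sin²251° = -0.788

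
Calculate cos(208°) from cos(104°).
cos(208°) = cos²104° - sin²104° = -0.8829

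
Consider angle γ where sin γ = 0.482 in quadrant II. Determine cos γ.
cos γ = ±√(1 - sin²γ) = -0.8762 (negative in QII)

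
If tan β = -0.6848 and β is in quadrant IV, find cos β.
cos β = 0.8251 (using tan²β + 1 = sec²β)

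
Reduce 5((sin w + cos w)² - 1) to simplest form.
5((sin w + cos w)² - 1) = 5(sin(2w)) (using Pythagorean + double angle)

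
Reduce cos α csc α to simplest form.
cos α csc α = cot α (using Reciprocal + quotient)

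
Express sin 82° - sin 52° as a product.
sin 82° - sin 52° = 2 cos(67°) sin(15°)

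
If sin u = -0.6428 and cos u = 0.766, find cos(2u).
cos(2u) = cos²u - sin²u = 0.1736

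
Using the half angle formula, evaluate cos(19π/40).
cos(19π/40) = √((1 + cos 19π/20)/2) = 0.07846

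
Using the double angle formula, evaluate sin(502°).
sin(502°) = 2 sin 251° cos 251° = 0.6157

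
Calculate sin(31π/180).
sin(31π/180) = 0.515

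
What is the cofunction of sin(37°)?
sin(37°) = cos(90° - 37°) = cos(53°)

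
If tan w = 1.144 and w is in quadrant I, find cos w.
cos w = 0.6581 (using tan²w + 1 = sec²w)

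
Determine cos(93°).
cos(93°) = -0.05234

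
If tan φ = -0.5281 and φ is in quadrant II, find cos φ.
cos φ = -0.8843 (using tan²φ + 1 = sec²φ)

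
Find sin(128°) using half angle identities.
sin(128°) = √((1 - cos 256°)/2) = 0.788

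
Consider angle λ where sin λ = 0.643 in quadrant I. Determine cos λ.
cos λ = √(1 - sin²λ) = 0.7659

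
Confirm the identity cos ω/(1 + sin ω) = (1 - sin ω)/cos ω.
RHS = (1 - sin ω)(1 + sin ω) / (cos ω(1 + sin ω)) = (1 - sin²ω) / (cos ω(1 + sin ω)) = cos²ω / (cos ω(1 + sin ω)) = cos ω/(1 + sin ω) = LHS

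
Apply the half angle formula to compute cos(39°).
cos(39°) = √((1 + cos 78°)/2) = 0.7771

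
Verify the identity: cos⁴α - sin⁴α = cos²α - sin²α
LHS = (cos²α - sin²α)(cos²α + sin²α) = (cos²α - sin²α) · 1 = cos²α - sin²α = RHS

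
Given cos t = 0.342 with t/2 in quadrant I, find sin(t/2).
sin(t/2) = ±√((1 - cos t)/2); positive since t/2 ∈ QI, so sin(t/2) = 0.5736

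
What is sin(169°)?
sin(169°) = 0.1908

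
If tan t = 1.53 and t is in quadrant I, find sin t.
sin t = 0.8371 (using tan²t + 1 = sec²t)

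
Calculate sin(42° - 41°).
sin(42° - 41°) = sin 42° cos 41° - cos 42° sin 41° = 0.01745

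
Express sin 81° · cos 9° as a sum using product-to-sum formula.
sin 81° cos 9° = (1/2)[sin(81°+9°) + sin(81°-9°)]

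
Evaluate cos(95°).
cos(95°) = -0.08716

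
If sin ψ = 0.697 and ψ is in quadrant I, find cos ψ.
cos ψ = 0.7171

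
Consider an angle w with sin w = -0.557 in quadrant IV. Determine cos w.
cos w = √(1 - sin²w) = 0.8305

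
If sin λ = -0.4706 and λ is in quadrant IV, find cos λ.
cos λ = 0.8823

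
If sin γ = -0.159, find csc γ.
csc γ = 1/sin γ = -6.289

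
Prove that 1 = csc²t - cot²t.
RHS = 1/sin²t - cos²t/sin²t = (1 - cos²t)/sin²t = sin²t/sin²t = 1 = LHS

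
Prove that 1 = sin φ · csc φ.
RHS = sin φ · (1/sin φ) = 1 = LHS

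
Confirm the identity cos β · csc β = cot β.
LHS = cos β · (1/sin β) = cos β/sin β = cot β = RHS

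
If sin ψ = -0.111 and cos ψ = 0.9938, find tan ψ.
tan ψ = sin ψ / cos ψ = -0.1117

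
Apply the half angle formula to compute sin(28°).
sin(28°) = √((1 - cos 56°)/2) = 0.4695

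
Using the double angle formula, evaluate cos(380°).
cos(380°) = 2cos²190° - 1 = 0.9397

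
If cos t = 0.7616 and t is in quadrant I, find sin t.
sin t = 0.648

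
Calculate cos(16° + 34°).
cos(16° + 34°) = cos 16° cos 34° - sin 16° sin 34° = 0.6428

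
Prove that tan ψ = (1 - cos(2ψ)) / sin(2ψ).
RHS = 2sin²ψ / (2 sin ψ cos ψ) = sin ψ/cos ψ = tan ψ = LHS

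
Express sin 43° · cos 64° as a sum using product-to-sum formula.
sin 43° cos 64° = (1/2)[sin(43°+64°) + sin(43°-64°)]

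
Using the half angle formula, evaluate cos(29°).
cos(29°) = √((1 + cos 58°)/2) = 0.8746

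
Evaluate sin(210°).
sin(210°) = -1/2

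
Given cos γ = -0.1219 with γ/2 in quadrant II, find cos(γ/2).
cos(γ/2) = ±√((1 + cos γ)/2); negative since γ/2 ∈ QII, so cos(γ/2) = -0.6626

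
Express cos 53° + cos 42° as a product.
cos 53° + cos 42° = 2 cos(47.5°) cos(5.5°)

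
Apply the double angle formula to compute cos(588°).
cos(588°) = cos²294° - sin²294° = -0.6691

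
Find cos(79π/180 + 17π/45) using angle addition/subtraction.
cos(79π/180 + 17π/45) = cos 79π/180 cos 17π/45 - sin 79π/180 sin 17π/45 = -0.8387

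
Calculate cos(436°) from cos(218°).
cos(436°) = 2cos²218° - 1 = 0.2419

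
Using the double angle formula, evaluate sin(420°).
sin(420°) = 2 sin 210° cos 210° = √3/2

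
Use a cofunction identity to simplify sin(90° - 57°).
sin(90° - 57°) = cos(57°)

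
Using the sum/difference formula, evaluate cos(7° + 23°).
cos(7° + 23°) = cos 7° cos 23° - sin 7° sin 23° = √3/2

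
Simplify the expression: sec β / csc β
sec β / csc β = tan β (using Reciprocal identities)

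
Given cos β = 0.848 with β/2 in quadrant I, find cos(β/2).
cos(β/2) = ±√((1 + cos β)/2); positive since β/2 ∈ QI, so cos(β/2) = 0.9612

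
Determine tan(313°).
tan(313°) = -1.072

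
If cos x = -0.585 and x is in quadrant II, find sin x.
sin x = 0.811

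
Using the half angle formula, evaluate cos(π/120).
cos(π/120) = √((1 + cos π/60)/2) = 0.9997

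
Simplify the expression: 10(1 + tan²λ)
10(1 + tan²λ) = 10(sec²λ) (using Pythagorean identity)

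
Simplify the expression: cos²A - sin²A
cos²A - sin²A = cos(2A) (using Double angle)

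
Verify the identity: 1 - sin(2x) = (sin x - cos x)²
RHS = sin²x - 2 sin x cos x + cos²x = (sin²x + cos²x) - 2 sin x cos x = 1 - sin(2x) = LHS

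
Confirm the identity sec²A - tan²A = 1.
LHS = 1/cos²A - sin²A/cos²A = (1 - sin²A)/cos²A = cos²A/cos²A = 1 = RHS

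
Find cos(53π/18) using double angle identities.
cos(53π/18) = cos²53π/36 - sin²53π/36 = -0.9848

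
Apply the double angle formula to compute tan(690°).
tan(690°) = 2 tan 345° / (1 - tan²345°) = -√3/3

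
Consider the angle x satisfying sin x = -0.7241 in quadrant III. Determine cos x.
cos x = ±√(1 - sin²x) = -0.6897 (negative in QIII)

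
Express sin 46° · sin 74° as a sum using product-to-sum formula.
sin 46° sin 74° = (1/2)[cos(46°-74°) - cos(46°+74°)]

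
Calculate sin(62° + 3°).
sin(62° + 3°) = sin 62° cos 3° + cos 62° sin 3° = 0.9063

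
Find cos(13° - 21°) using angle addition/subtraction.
cos(13° - 21°) = cos 13° cos 21° + sin 13° sin 21° = 0.9903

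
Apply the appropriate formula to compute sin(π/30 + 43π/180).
sin(π/30 + 43π/180) = sin π/30 cos 43π/180 + cos π/30 sin 43π/180 = 0.7547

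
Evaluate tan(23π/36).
tan(23π/36) = -2.145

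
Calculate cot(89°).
cot(89°) = 0.01746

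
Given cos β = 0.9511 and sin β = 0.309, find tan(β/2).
tan(β/2) = sin β / (1 + cos β) = 0.1584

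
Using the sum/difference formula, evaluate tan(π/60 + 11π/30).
tan(π/60 + 11π/30) = (tan π/60 + tan 11π/30)/(1 - tan π/60 tan 11π/30) = 2.605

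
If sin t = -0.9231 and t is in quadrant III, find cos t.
cos t = -0.3846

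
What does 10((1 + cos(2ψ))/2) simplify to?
10((1 + cos(2ψ))/2) = 10(cos²ψ) (using Power reduction)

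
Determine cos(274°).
cos(274°) = 0.06976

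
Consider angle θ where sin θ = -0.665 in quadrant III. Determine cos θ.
cos θ = ±√(1 - sin²θ) = -0.7468 (negative in QIII)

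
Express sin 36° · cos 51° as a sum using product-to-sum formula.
sin 36° cos 51° = (1/2)[sin(36°+51°) + sin(36°-51°)]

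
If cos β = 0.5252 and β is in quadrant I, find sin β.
sin β = 0.851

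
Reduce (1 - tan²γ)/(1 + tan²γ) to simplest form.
(1 - tan²γ)/(1 + tan²γ) = cos(2γ) (using Double angle)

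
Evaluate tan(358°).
tan(358°) = -0.03492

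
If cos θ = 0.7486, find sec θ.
sec θ = 1/cos θ = 1.336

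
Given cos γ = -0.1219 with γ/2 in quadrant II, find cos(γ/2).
cos(γ/2) = ±√((1 + cos γ)/2); negative since γ/2 ∈ QII, so cos(γ/2) = -0.6626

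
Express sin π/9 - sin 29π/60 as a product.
sin π/9 - sin 29π/60 = 2 cos(107π/360) sin(-67π/360)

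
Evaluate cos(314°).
cos(314°) = 0.6947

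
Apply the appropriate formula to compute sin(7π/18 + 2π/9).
sin(7π/18 + 2π/9) = sin 7π/18 cos 2π/9 + cos 7π/18 sin 2π/9 = 0.9397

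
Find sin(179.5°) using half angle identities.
sin(179.5°) = √((1 - cos 359°)/2) = 0.008727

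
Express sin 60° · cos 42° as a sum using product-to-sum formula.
sin 60° cos 42° = (1/2)[sin(60°+42°) + sin(60°-42°)]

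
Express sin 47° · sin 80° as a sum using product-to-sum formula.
sin 47° sin 80° = (1/2)[cos(47°-80°) - cos(47°+80°)]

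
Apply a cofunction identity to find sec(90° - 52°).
sec(90° - 52°) = csc(52°) = 1.269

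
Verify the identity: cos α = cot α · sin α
RHS = (cos α/sin α) · sin α = cos α = LHS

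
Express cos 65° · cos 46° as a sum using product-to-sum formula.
cos 65° cos 46° = (1/2)[cos(65°-46°) + cos(65°+46°)]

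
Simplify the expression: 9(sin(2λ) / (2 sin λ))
9(sin(2λ) / (2 sin λ)) = 9(cos λ) (using Double angle)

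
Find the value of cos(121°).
cos(121°) = -0.515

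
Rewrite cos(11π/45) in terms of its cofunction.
cos(11π/45) = sin(π/2 - 11π/45) = sin(23π/90)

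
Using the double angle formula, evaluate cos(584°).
cos(584°) = cos²292° - sin²292° = -0.7193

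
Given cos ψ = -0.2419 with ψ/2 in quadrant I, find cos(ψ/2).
cos(ψ/2) = ±√((1 + cos ψ)/2); positive since ψ/2 ∈ QI, so cos(ψ/2) = 0.6157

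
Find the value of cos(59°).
cos(59°) = 0.515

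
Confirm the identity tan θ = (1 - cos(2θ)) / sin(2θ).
RHS = 2sin²θ / (2 sin θ cos θ) = sin θ/cos θ = tan θ = LHS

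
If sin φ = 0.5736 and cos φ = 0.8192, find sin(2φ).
sin(2φ) = 2 sin φ cos φ = 0.9398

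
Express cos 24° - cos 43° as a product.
cos 24° - cos 43° = -2 sin(33.5°) sin(-9.5°)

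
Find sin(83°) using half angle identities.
sin(83°) = √((1 - cos 166°)/2) = 0.9925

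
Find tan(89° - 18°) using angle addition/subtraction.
tan(89° - 18°) = (tan 89° - tan 18°)/(1 + tan 89° tan 18°) = 2.904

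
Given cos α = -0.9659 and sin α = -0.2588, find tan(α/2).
tan(α/2) = sin α / (1 + cos α) = -7.589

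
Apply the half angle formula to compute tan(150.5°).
tan(150.5°) = sin 301° / (1 + cos 301°) = -0.5658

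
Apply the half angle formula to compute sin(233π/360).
sin(233π/360) = √((1 - cos 233π/180)/2) = 0.8949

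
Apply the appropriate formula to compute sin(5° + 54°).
sin(5° + 54°) = sin 5° cos 54° + cos 5° sin 54° = 0.8572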